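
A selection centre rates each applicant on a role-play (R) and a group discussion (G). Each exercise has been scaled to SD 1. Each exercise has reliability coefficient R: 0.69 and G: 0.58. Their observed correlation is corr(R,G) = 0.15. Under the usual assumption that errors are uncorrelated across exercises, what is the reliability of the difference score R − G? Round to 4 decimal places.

0.5706

Var(R−G) = 1 + 1 − 2·0.15 = 2 − 0.3 = 1.7.
Because errors are independent across components, Cov(Tᵢ,Tⱼ) = Cov(Xᵢ,Xⱼ); the off-diagonal part of the true-score variance is the same as above.
True-score variance = [0.69 + 0.58] − 0.3 = 1.27 − 0.3 = 0.97.
Reliability = 0.97 / 1.7 = 0.5706.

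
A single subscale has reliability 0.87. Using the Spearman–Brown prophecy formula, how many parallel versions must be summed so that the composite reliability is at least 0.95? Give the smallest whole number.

k ≥ ρ*(1−ρ₁)/(ρ₁(1−ρ*)) = 0.95·0.13 / (0.87·0.05) = 2.839.
Smallest integer k = 3.

3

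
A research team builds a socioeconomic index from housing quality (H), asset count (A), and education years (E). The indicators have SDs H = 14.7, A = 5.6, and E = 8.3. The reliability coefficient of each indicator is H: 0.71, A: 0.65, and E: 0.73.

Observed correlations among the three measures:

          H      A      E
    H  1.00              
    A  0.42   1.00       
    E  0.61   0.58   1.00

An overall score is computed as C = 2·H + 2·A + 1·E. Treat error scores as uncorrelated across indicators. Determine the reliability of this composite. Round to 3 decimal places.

Var(C) = 2²·14.7² + 2²·5.6² + 8.3² + 2·[4·14.7·5.6·0.42 + 2·14.7·8.3·0.61 + 2·5.6·8.3·0.58] = 1058.69 + 682.133 = 1740.82.
With uncorrelated errors the cross-covariances are all true-score covariance, so they carry over unchanged; only the diagonal terms shrink to ρᵢσᵢ².
True-score variance = [2²·14.7²·0.71 + 2²·5.6²·0.65 + 8.3²·0.73] + 682.133 = 745.521 + 682.133 = 1427.65.
Reliability = 1427.65 / 1740.82 = 0.820.

0.820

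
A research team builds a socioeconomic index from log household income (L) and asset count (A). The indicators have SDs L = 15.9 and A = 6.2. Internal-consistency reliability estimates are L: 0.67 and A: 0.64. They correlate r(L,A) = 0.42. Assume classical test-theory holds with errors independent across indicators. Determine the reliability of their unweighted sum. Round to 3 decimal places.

Var(L+A) = 15.9² + 6.2² + 2·[15.9·6.2·0.42] = 291.25 + 82.8072 = 374.057.
With uncorrelated errors the cross-covariances are all true-score covariance, so they carry over unchanged; only the diagonal terms shrink to ρᵢσᵢ².
True-score variance = [15.9²·0.67 + 6.2²·0.64] + 82.8072 = 193.984 + 82.8072 = 276.792.
Reliability = 276.792 / 374.057 = 0.740.

0.740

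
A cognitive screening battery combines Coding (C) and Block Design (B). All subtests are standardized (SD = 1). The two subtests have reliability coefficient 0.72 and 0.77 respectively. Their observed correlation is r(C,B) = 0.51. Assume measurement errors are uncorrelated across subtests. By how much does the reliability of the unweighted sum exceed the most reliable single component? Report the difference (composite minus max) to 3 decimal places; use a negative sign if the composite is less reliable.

0.061

Var(sum) = 2 + 1.02 = 3.02; true-score variance = 1.49 + 1.02 = 2.51; composite reliability = 0.8311.
Max component reliability = 0.7700.
Difference = 0.8311 − 0.7700 = 0.061.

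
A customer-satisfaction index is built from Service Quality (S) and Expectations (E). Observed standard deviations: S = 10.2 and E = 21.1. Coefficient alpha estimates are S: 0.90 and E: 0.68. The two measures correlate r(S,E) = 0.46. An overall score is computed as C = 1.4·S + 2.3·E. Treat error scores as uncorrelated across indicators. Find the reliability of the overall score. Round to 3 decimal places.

0.758

Var(C) = 1.4²·10.2² + 2.3²·21.1² + 2·[3.22·10.2·21.1·0.46] = 2559.08 + 637.568 = 3196.65.
With uncorrelated errors the cross-covariances are all true-score covariance, so they carry over unchanged; only the diagonal terms shrink to ρᵢσᵢ².
True-score variance = [1.4²·10.2²·0.90 + 2.3²·21.1²·0.68] + 637.568 = 1785.04 + 637.568 = 2422.6.
Reliability = 2422.6 / 3196.65 = 0.758.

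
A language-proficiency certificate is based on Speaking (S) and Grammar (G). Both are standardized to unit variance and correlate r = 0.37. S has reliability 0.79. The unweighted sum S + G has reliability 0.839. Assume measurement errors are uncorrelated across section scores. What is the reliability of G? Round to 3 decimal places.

Var(S+G) = 2 + 2·0.37 = 2.740.
True-score variance = ρ_S + ρ_G + 2·0.37, so 0.839 = (0.79 + ρ_G + 0.74) / 2.740.
ρ_G = 0.839·2.740 − 0.79 − 0.74 = 0.769.

0.769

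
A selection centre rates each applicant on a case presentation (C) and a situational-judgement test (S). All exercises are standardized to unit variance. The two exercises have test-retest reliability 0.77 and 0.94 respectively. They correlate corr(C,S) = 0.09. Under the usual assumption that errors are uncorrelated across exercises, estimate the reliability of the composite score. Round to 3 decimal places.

Var(C+S) = 2 + 2·[0.09] = 2 + 0.18 = 2.18.
With uncorrelated errors the cross-covariances are all true-score covariance, so they carry over unchanged; only the diagonal terms shrink to ρᵢσᵢ².
True-score variance = [0.77 + 0.94] + 0.18 = 1.71 + 0.18 = 1.89.
Reliability = 1.89 / 2.18 = 0.867.

0.867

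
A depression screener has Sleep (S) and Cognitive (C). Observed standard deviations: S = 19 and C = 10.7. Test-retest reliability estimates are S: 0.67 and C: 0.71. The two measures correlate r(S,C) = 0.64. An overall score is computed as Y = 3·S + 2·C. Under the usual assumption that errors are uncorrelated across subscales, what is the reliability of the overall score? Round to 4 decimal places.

0.7713

Var(Y) = 3²·19² + 2²·10.7² + 2·[6·19·10.7·0.64] = 3706.96 + 1561.34 = 5268.3.
With uncorrelated errors the cross-covariances are all true-score covariance, so they carry over unchanged; only the diagonal terms shrink to ρᵢσᵢ².
True-score variance = [3²·19²·0.67 + 2²·10.7²·0.71] + 1561.34 = 2501.98 + 1561.34 = 4063.33.
Reliability = 4063.33 / 5268.3 = 0.7713.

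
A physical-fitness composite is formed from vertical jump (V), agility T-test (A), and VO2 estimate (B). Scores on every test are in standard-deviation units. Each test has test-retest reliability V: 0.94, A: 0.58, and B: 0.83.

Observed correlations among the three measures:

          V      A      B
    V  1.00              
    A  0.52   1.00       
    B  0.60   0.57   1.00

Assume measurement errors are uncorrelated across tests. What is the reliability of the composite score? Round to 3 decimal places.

0.898

Var(V+A+B) = 3 + 2·[0.52 + 0.60 + 0.57] = 3 + 3.38 = 6.38.
Because errors are independent across components, Cov(Tᵢ,Tⱼ) = Cov(Xᵢ,Xⱼ); the off-diagonal part of the true-score variance is the same as above.
True-score variance = [0.94 + 0.58 + 0.83] + 3.38 = 2.35 + 3.38 = 5.73.
Reliability = 5.73 / 6.38 = 0.898.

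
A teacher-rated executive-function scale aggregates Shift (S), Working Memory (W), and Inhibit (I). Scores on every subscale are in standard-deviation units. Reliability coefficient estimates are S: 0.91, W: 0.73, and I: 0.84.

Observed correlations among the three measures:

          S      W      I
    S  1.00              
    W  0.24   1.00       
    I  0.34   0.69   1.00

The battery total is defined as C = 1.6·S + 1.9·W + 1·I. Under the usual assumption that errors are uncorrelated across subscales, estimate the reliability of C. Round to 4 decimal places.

0.8894

Var(C) = 1.6² + 1.9² + 1 + 2·[3.04·0.24 + 1.6·0.34 + 1.9·0.69] = 7.17 + 5.1692 = 12.3392.
With uncorrelated errors the cross-covariances are all true-score covariance, so they carry over unchanged; only the diagonal terms shrink to ρᵢσᵢ².
True-score variance = [1.6²·0.91 + 1.9²·0.73 + 0.84] + 5.1692 = 5.8049 + 5.1692 = 10.9741.
Reliability = 10.9741 / 12.3392 = 0.8894.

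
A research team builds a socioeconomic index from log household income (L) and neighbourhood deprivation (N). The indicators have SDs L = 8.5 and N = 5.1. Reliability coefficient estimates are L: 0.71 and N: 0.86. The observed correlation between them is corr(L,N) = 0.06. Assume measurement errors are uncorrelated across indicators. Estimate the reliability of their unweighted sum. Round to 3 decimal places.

0.762

Var(L+N) = 8.5² + 5.1² + 2·[8.5·5.1·0.06] = 98.26 + 5.202 = 103.462.
Because errors are independent across components, Cov(Tᵢ,Tⱼ) = Cov(Xᵢ,Xⱼ); the off-diagonal part of the true-score variance is the same as above.
True-score variance = [8.5²·0.71 + 5.1²·0.86] + 5.202 = 73.6661 + 5.202 = 78.8681.
Reliability = 78.8681 / 103.462 = 0.762.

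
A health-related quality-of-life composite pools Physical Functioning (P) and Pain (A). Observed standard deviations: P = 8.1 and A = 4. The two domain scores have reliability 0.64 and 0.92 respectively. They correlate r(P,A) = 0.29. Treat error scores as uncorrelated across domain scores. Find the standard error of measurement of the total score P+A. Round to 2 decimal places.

Var(total) = 81.61 + 18.792 = 100.402.
True-score variance = 56.7104 + 18.792 = 75.5024, so reliability = 0.7520.
Error variance = 100.402 − 75.5024 = 24.8996; SEM = √24.8996 = 4.99.

4.99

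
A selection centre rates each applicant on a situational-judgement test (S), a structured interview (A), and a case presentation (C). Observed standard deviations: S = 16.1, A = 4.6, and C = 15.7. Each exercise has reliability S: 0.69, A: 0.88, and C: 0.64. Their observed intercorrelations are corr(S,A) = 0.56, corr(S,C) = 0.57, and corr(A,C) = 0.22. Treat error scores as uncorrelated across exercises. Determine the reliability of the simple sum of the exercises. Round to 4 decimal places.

Var(S+A+C) = 16.1² + 4.6² + 15.7² + 2·[16.1·4.6·0.56 + 16.1·15.7·0.57 + 4.6·15.7·0.22] = 526.86 + 402.882 = 929.742.
Because errors are independent across components, Cov(Tᵢ,Tⱼ) = Cov(Xᵢ,Xⱼ); the off-diagonal part of the true-score variance is the same as above.
True-score variance = [16.1²·0.69 + 4.6²·0.88 + 15.7²·0.64] + 402.882 = 355.229 + 402.882 = 758.111.
Reliability = 758.111 / 929.742 = 0.8154.

0.8154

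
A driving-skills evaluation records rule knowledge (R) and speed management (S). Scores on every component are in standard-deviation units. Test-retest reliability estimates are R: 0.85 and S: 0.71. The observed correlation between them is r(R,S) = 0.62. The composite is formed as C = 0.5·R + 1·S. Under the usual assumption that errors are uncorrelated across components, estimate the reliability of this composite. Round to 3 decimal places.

0.825

Var(C) = 0.5² + 1 + 2·[0.5·0.62] = 1.25 + 0.62 = 1.87.
Because errors are independent across components, Cov(Tᵢ,Tⱼ) = Cov(Xᵢ,Xⱼ); the off-diagonal part of the true-score variance is the same as above.
True-score variance = [0.5²·0.85 + 0.71] + 0.62 = 0.9225 + 0.62 = 1.5425.
Reliability = 1.5425 / 1.87 = 0.825.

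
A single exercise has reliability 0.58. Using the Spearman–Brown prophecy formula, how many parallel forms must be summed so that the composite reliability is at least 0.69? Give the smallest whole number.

2

k ≥ ρ*(1−ρ₁)/(ρ₁(1−ρ*)) = 0.69·0.42 / (0.58·0.31) = 1.612.
Smallest integer k = 2.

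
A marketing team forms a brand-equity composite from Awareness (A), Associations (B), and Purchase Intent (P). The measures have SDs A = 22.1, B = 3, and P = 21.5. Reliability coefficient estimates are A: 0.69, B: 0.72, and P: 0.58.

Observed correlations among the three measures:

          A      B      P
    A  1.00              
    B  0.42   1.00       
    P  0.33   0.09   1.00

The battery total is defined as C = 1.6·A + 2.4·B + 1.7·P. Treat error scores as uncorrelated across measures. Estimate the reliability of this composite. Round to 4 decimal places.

Var(C) = 1.6²·22.1² + 2.4²·3² + 1.7²·21.5² + 2·[3.84·22.1·3·0.42 + 2.72·22.1·21.5·0.33 + 4.08·3·21.5·0.09] = 2638.07 + 1114.22 = 3752.29.
Because errors are independent across components, Cov(Tᵢ,Tⱼ) = Cov(Xᵢ,Xⱼ); the off-diagonal part of the true-score variance is the same as above.
True-score variance = [1.6²·22.1²·0.69 + 2.4²·3²·0.72 + 1.7²·21.5²·0.58] + 1114.22 = 1674.88 + 1114.22 = 2789.09.
Reliability = 2789.09 / 3752.29 = 0.7433.

0.7433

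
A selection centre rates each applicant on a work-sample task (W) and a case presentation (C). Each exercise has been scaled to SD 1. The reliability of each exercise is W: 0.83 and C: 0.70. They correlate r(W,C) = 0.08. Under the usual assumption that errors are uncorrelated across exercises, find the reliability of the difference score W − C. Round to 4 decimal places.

Var(W−C) = 1 + 1 − 2·0.08 = 2 − 0.16 = 1.84.
Under uncorrelated errors the observed covariances equal the true-score covariances, so only the own-variance terms attenuate.
True-score variance = [0.83 + 0.70] − 0.16 = 1.53 − 0.16 = 1.37.
Reliability = 1.37 / 1.84 = 0.7446.

0.7446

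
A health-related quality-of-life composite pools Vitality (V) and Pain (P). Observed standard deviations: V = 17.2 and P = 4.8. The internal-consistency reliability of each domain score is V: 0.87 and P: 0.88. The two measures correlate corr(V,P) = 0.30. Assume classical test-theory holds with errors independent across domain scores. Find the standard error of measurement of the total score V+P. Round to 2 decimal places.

6.42

Var(total) = 318.88 + 49.536 = 368.416.
True-score variance = 277.656 + 49.536 = 327.192, so reliability = 0.8881.
Error variance = 368.416 − 327.192 = 41.224; SEM = √41.224 = 6.42.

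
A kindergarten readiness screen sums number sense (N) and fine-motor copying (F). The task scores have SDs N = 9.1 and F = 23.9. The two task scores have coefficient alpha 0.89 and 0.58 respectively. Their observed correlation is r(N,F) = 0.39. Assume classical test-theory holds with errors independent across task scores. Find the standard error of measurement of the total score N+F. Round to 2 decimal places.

15.78

Var(total) = 654.02 + 169.642 = 823.662.
True-score variance = 405.003 + 169.642 = 574.645, so reliability = 0.6977.
Error variance = 823.662 − 574.645 = 249.017; SEM = √249.017 = 15.78.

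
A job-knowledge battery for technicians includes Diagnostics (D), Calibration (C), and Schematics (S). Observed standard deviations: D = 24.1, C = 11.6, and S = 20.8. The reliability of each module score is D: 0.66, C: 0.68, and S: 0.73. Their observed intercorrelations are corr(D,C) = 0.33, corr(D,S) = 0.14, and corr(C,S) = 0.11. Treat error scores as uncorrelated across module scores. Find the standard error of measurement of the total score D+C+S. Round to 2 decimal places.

18.90

Var(total) = 1148.01 + 377.95 = 1525.96.
True-score variance = 790.663 + 377.95 = 1168.61, so reliability = 0.7658.
Error variance = 1525.96 − 1168.61 = 357.347; SEM = √357.347 = 18.90.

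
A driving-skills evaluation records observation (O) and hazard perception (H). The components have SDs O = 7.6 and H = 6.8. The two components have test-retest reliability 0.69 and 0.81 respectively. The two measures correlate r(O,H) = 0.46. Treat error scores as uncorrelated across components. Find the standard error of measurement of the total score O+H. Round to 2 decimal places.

5.17

Var(total) = 104 + 47.5456 = 151.546.
True-score variance = 77.3088 + 47.5456 = 124.854, so reliability = 0.8239.
Error variance = 151.546 − 124.854 = 26.6912; SEM = √26.6912 = 5.17.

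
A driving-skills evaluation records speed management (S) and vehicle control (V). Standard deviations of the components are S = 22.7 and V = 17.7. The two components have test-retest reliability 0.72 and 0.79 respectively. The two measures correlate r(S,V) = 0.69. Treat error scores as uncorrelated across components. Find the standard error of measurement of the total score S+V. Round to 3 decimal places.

Var(total) = 828.58 + 554.47 = 1383.05.
True-score variance = 618.508 + 554.47 = 1172.98, so reliability = 0.8481.
Error variance = 1383.05 − 1172.98 = 210.072; SEM = √210.072 = 14.494.

14.494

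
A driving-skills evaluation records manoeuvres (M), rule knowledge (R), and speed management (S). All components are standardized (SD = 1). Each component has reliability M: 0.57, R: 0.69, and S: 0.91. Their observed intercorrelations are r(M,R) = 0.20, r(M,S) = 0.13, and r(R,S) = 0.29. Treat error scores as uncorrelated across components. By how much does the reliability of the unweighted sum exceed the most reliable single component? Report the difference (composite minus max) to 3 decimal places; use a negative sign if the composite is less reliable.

-0.106

Var(sum) = 3 + 1.24 = 4.24; true-score variance = 2.17 + 1.24 = 3.41; composite reliability = 0.8042.
Max component reliability = 0.9100.
Difference = 0.8042 − 0.9100 = -0.106.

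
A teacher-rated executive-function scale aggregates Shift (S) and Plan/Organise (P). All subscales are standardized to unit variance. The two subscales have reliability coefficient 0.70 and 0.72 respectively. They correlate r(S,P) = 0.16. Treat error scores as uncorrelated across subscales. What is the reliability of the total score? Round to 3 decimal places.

0.750

Var(S+P) = 2 + 2·[0.16] = 2 + 0.32 = 2.32.
Because errors are independent across components, Cov(Tᵢ,Tⱼ) = Cov(Xᵢ,Xⱼ); the off-diagonal part of the true-score variance is the same as above.
True-score variance = [0.70 + 0.72] + 0.32 = 1.42 + 0.32 = 1.74.
Reliability = 1.74 / 2.32 = 0.750.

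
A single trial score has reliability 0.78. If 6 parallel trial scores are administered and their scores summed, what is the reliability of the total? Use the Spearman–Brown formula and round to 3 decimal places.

ρ_k = kρ / (1 + (k−1)ρ) = 6·0.78 / (1 + 5·0.78) = 4.680 / 4.900 = 0.955.

0.955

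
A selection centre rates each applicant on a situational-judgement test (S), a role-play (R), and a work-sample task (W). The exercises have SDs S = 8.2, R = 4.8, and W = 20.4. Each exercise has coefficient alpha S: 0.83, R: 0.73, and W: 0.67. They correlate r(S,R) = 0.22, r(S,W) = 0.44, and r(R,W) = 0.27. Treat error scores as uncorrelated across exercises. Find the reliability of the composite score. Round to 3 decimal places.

Var(S+R+W) = 8.2² + 4.8² + 20.4² + 2·[8.2·4.8·0.22 + 8.2·20.4·0.44 + 4.8·20.4·0.27] = 506.44 + 217.402 = 723.842.
Under uncorrelated errors the observed covariances equal the true-score covariances, so only the own-variance terms attenuate.
True-score variance = [8.2²·0.83 + 4.8²·0.73 + 20.4²·0.67] + 217.402 = 351.456 + 217.402 = 568.857.
Reliability = 568.857 / 723.842 = 0.786.

0.786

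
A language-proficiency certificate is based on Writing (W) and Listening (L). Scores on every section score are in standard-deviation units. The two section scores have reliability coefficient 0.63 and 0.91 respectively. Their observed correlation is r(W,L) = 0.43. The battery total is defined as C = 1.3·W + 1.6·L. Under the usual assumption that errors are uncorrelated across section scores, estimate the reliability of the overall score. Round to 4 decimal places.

0.8583

Var(C) = 1.3² + 1.6² + 2·[2.08·0.43] = 4.25 + 1.7888 = 6.0388.
With uncorrelated errors the cross-covariances are all true-score covariance, so they carry over unchanged; only the diagonal terms shrink to ρᵢσᵢ².
True-score variance = [1.3²·0.63 + 1.6²·0.91] + 1.7888 = 3.3943 + 1.7888 = 5.1831.
Reliability = 5.1831 / 6.0388 = 0.8583.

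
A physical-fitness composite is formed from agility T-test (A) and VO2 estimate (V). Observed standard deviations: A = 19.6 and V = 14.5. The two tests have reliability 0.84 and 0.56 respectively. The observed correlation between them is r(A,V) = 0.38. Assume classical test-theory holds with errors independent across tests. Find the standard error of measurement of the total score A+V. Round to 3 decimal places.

Var(total) = 594.41 + 215.992 = 810.402.
True-score variance = 440.434 + 215.992 = 656.426, so reliability = 0.8100.
Error variance = 810.402 − 656.426 = 153.976; SEM = √153.976 = 12.409.

12.409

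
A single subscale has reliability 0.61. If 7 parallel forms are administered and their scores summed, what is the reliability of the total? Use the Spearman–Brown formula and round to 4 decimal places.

ρ_k = kρ / (1 + (k−1)ρ) = 7·0.61 / (1 + 6·0.61) = 4.270 / 4.660 = 0.9163.

0.9163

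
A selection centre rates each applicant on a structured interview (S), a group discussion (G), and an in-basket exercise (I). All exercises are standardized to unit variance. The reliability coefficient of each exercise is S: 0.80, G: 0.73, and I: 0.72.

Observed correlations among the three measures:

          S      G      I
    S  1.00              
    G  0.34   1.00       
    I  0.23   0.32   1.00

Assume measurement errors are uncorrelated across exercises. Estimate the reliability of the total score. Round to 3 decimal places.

Var(S+G+I) = 3 + 2·[0.34 + 0.23 + 0.32] = 3 + 1.78 = 4.78.
With uncorrelated errors the cross-covariances are all true-score covariance, so they carry over unchanged; only the diagonal terms shrink to ρᵢσᵢ².
True-score variance = [0.80 + 0.73 + 0.72] + 1.78 = 2.25 + 1.78 = 4.03.
Reliability = 4.03 / 4.78 = 0.843.

0.843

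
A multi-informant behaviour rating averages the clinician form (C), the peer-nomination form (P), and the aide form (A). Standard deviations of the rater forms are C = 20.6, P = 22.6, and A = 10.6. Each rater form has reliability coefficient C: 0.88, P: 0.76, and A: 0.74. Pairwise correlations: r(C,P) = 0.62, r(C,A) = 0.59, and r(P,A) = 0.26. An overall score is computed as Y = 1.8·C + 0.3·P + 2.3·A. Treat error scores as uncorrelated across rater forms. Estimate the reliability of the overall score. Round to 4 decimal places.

Var(Y) = 1.8²·20.6² + 0.3²·22.6² + 2.3²·10.6² + 2·[0.54·20.6·22.6·0.62 + 4.14·20.6·10.6·0.59 + 0.69·22.6·10.6·0.26] = 2015.28 + 1464.43 = 3479.7.
Because errors are independent across components, Cov(Tᵢ,Tⱼ) = Cov(Xᵢ,Xⱼ); the off-diagonal part of the true-score variance is the same as above.
True-score variance = [1.8²·20.6²·0.88 + 0.3²·22.6²·0.76 + 2.3²·10.6²·0.74] + 1464.43 = 1684.72 + 1464.43 = 3149.14.
Reliability = 3149.14 / 3479.7 = 0.9050.

0.9050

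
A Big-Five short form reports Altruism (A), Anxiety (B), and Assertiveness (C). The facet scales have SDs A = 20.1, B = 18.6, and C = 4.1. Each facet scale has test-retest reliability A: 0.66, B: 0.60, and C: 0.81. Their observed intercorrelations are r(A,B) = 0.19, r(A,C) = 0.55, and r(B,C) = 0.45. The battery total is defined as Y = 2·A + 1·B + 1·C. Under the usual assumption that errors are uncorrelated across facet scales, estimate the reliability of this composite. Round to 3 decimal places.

Var(Y) = 2²·20.1² + 18.6² + 4.1² + 2·[2·20.1·18.6·0.19 + 2·20.1·4.1·0.55 + 18.6·4.1·0.45] = 1978.81 + 534.07 = 2512.88.
Under uncorrelated errors the observed covariances equal the true-score covariances, so only the own-variance terms attenuate.
True-score variance = [2²·20.1²·0.66 + 18.6²·0.60 + 4.1²·0.81] + 534.07 = 1287.78 + 534.07 = 1821.85.
Reliability = 1821.85 / 2512.88 = 0.725.

0.725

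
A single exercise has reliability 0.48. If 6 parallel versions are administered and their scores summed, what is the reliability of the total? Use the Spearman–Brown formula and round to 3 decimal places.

0.847

ρ_k = kρ / (1 + (k−1)ρ) = 6·0.48 / (1 + 5·0.48) = 2.880 / 3.400 = 0.847.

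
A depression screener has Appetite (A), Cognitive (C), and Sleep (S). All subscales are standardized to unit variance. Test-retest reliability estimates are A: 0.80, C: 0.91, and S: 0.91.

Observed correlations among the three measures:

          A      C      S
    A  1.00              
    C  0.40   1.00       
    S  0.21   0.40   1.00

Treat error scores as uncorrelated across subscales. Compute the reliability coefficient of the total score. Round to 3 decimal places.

Var(A+C+S) = 3 + 2·[0.40 + 0.21 + 0.40] = 3 + 2.02 = 5.02.
Under uncorrelated errors the observed covariances equal the true-score covariances, so only the own-variance terms attenuate.
True-score variance = [0.80 + 0.91 + 0.91] + 2.02 = 2.62 + 2.02 = 4.64.
Reliability = 4.64 / 5.02 = 0.924.

0.924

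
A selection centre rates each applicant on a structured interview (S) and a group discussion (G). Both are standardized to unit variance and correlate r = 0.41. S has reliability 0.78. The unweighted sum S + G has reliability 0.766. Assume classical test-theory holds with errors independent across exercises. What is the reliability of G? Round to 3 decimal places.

Var(S+G) = 2 + 2·0.41 = 2.820.
True-score variance = ρ_S + ρ_G + 2·0.41, so 0.766 = (0.78 + ρ_G + 0.82) / 2.820.
ρ_G = 0.766·2.820 − 0.78 − 0.82 = 0.560.

0.560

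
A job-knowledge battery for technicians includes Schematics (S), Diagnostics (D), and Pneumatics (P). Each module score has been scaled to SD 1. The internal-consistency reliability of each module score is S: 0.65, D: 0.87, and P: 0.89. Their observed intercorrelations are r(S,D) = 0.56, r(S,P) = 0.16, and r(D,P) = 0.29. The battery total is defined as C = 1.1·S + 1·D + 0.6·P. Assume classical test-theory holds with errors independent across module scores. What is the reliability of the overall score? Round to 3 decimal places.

0.864

Var(C) = 1.1² + 1 + 0.6² + 2·[1.1·0.56 + 0.66·0.16 + 0.6·0.29] = 2.57 + 1.7912 = 4.3612.
Under uncorrelated errors the observed covariances equal the true-score covariances, so only the own-variance terms attenuate.
True-score variance = [1.1²·0.65 + 0.87 + 0.6²·0.89] + 1.7912 = 1.9769 + 1.7912 = 3.7681.
Reliability = 3.7681 / 4.3612 = 0.864.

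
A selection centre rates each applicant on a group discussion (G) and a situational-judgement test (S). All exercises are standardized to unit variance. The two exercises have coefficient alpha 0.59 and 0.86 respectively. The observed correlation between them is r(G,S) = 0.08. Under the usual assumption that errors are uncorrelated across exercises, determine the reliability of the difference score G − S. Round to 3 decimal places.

Var(G−S) = 1 + 1 − 2·0.08 = 2 − 0.16 = 1.84.
Under uncorrelated errors the observed covariances equal the true-score covariances, so only the own-variance terms attenuate.
True-score variance = [0.59 + 0.86] − 0.16 = 1.45 − 0.16 = 1.29.
Reliability = 1.29 / 1.84 = 0.701.

0.701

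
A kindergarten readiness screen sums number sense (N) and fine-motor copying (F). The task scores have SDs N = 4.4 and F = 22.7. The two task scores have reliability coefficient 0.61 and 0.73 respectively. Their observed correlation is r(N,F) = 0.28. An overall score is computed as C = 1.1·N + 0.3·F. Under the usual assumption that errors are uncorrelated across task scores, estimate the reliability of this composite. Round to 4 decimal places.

Var(C) = 1.1²·4.4² + 0.3²·22.7² + 2·[0.33·4.4·22.7·0.28] = 69.8017 + 18.4578 = 88.2595.
Under uncorrelated errors the observed covariances equal the true-score covariances, so only the own-variance terms attenuate.
True-score variance = [1.1²·4.4²·0.61 + 0.3²·22.7²·0.73] + 18.4578 = 48.1442 + 18.4578 = 66.602.
Reliability = 66.602 / 88.2595 = 0.7546.

0.7546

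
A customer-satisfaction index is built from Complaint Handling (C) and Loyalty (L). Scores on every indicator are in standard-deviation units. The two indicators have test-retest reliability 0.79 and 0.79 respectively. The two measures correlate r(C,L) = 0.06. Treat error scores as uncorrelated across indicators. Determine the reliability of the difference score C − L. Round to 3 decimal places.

0.777

Var(C−L) = 1 + 1 − 2·0.06 = 2 − 0.12 = 1.88.
Because errors are independent across components, Cov(Tᵢ,Tⱼ) = Cov(Xᵢ,Xⱼ); the off-diagonal part of the true-score variance is the same as above.
True-score variance = [0.79 + 0.79] − 0.12 = 1.58 − 0.12 = 1.46.
Reliability = 1.46 / 1.88 = 0.777.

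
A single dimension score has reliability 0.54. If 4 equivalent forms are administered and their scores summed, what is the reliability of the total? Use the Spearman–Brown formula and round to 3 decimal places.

0.824

ρ_k = kρ / (1 + (k−1)ρ) = 4·0.54 / (1 + 3·0.54) = 2.160 / 2.620 = 0.824.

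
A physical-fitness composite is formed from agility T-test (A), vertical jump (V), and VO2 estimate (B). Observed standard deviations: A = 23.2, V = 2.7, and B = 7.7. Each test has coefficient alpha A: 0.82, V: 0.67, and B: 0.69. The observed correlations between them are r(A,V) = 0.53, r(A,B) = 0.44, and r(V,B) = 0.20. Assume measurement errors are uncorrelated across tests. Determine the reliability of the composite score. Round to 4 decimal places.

Var(A+V+B) = 23.2² + 2.7² + 7.7² + 2·[23.2·2.7·0.53 + 23.2·7.7·0.44 + 2.7·7.7·0.20] = 604.82 + 231.918 = 836.738.
Because errors are independent across components, Cov(Tᵢ,Tⱼ) = Cov(Xᵢ,Xⱼ); the off-diagonal part of the true-score variance is the same as above.
True-score variance = [23.2²·0.82 + 2.7²·0.67 + 7.7²·0.69] + 231.918 = 487.151 + 231.918 = 719.069.
Reliability = 719.069 / 836.738 = 0.8594.

0.8594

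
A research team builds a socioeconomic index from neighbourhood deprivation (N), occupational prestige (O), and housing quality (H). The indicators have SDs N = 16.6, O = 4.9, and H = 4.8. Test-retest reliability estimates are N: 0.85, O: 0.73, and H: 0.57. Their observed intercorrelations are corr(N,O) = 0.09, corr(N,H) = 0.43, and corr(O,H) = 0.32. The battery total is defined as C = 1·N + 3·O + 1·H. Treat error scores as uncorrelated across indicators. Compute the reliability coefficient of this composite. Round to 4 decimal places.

Var(C) = 16.6² + 3²·4.9² + 4.8² + 2·[3·16.6·4.9·0.09 + 16.6·4.8·0.43 + 3·4.9·4.8·0.32] = 514.69 + 157.607 = 672.297.
Because errors are independent across components, Cov(Tᵢ,Tⱼ) = Cov(Xᵢ,Xⱼ); the off-diagonal part of the true-score variance is the same as above.
True-score variance = [16.6²·0.85 + 3²·4.9²·0.73 + 4.8²·0.57] + 157.607 = 405.105 + 157.607 = 562.711.
Reliability = 562.711 / 672.297 = 0.8370.

0.8370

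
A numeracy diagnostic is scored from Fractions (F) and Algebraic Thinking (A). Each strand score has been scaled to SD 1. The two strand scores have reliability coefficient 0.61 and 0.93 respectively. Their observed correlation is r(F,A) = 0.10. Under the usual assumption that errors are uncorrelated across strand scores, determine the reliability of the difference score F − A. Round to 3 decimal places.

Var(F−A) = 1 + 1 − 2·0.10 = 2 − 0.2 = 1.8.
Because errors are independent across components, Cov(Tᵢ,Tⱼ) = Cov(Xᵢ,Xⱼ); the off-diagonal part of the true-score variance is the same as above.
True-score variance = [0.61 + 0.93] − 0.2 = 1.54 − 0.2 = 1.34.
Reliability = 1.34 / 1.8 = 0.744.

0.744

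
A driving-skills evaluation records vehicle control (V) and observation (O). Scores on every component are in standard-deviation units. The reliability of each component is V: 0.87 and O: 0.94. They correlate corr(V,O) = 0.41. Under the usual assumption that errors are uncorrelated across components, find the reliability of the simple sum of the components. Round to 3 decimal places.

0.933

Var(V+O) = 2 + 2·[0.41] = 2 + 0.82 = 2.82.
Because errors are independent across components, Cov(Tᵢ,Tⱼ) = Cov(Xᵢ,Xⱼ); the off-diagonal part of the true-score variance is the same as above.
True-score variance = [0.87 + 0.94] + 0.82 = 1.81 + 0.82 = 2.63.
Reliability = 2.63 / 2.82 = 0.933.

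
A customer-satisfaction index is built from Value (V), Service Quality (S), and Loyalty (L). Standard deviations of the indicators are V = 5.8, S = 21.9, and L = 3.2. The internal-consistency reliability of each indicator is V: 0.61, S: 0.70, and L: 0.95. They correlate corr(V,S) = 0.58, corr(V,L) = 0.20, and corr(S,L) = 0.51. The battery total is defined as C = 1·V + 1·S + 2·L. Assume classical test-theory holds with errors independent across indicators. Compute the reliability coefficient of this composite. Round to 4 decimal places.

0.8149

Var(C) = 5.8² + 21.9² + 2²·3.2² + 2·[5.8·21.9·0.58 + 2·5.8·3.2·0.20 + 2·21.9·3.2·0.51] = 554.21 + 305.154 = 859.364.
With uncorrelated errors the cross-covariances are all true-score covariance, so they carry over unchanged; only the diagonal terms shrink to ρᵢσᵢ².
True-score variance = [5.8²·0.61 + 21.9²·0.70 + 2²·3.2²·0.95] + 305.154 = 395.159 + 305.154 = 700.314.
Reliability = 700.314 / 859.364 = 0.8149.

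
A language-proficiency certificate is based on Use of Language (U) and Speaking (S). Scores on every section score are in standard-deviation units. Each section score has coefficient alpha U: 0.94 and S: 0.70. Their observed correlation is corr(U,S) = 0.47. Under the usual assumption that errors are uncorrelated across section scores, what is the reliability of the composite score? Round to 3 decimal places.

0.878

Var(U+S) = 2 + 2·[0.47] = 2 + 0.94 = 2.94.
Under uncorrelated errors the observed covariances equal the true-score covariances, so only the own-variance terms attenuate.
True-score variance = [0.94 + 0.70] + 0.94 = 1.64 + 0.94 = 2.58.
Reliability = 2.58 / 2.94 = 0.878.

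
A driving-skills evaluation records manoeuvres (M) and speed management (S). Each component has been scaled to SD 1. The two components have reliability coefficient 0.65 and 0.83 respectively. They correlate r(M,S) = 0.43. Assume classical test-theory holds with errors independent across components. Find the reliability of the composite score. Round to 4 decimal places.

0.8182

Var(M+S) = 2 + 2·[0.43] = 2 + 0.86 = 2.86.
Under uncorrelated errors the observed covariances equal the true-score covariances, so only the own-variance terms attenuate.
True-score variance = [0.65 + 0.83] + 0.86 = 1.48 + 0.86 = 2.34.
Reliability = 2.34 / 2.86 = 0.8182.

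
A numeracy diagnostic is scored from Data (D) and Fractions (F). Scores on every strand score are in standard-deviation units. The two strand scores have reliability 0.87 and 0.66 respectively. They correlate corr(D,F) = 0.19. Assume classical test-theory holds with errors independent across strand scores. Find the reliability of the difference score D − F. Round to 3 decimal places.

0.710

Var(D−F) = 1 + 1 − 2·0.19 = 2 − 0.38 = 1.62.
With uncorrelated errors the cross-covariances are all true-score covariance, so they carry over unchanged; only the diagonal terms shrink to ρᵢσᵢ².
True-score variance = [0.87 + 0.66] − 0.38 = 1.53 − 0.38 = 1.15.
Reliability = 1.15 / 1.62 = 0.710.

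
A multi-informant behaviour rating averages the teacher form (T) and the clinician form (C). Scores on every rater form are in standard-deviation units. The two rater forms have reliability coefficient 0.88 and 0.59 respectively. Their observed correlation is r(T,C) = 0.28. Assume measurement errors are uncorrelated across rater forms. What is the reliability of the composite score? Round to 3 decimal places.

0.793

Var(T+C) = 2 + 2·[0.28] = 2 + 0.56 = 2.56.
Because errors are independent across components, Cov(Tᵢ,Tⱼ) = Cov(Xᵢ,Xⱼ); the off-diagonal part of the true-score variance is the same as above.
True-score variance = [0.88 + 0.59] + 0.56 = 1.47 + 0.56 = 2.03.
Reliability = 2.03 / 2.56 = 0.793.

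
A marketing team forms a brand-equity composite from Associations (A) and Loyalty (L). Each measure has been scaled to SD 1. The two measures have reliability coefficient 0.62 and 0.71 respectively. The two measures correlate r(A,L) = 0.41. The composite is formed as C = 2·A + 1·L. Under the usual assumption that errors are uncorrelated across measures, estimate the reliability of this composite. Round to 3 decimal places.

0.727

Var(C) = 2² + 1 + 2·[2·0.41] = 5 + 1.64 = 6.64.
Under uncorrelated errors the observed covariances equal the true-score covariances, so only the own-variance terms attenuate.
True-score variance = [2²·0.62 + 0.71] + 1.64 = 3.19 + 1.64 = 4.83.
Reliability = 4.83 / 6.64 = 0.727.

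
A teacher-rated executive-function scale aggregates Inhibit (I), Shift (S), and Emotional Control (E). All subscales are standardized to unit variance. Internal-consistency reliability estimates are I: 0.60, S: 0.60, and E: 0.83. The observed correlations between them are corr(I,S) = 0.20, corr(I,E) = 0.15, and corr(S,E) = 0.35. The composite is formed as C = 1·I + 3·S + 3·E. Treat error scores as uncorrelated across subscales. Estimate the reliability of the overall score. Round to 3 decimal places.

0.798

Var(C) = 1 + 3² + 3² + 2·[3·0.20 + 3·0.15 + 9·0.35] = 19 + 8.4 = 27.4.
Under uncorrelated errors the observed covariances equal the true-score covariances, so only the own-variance terms attenuate.
True-score variance = [0.60 + 3²·0.60 + 3²·0.83] + 8.4 = 13.47 + 8.4 = 21.87.
Reliability = 21.87 / 27.4 = 0.798.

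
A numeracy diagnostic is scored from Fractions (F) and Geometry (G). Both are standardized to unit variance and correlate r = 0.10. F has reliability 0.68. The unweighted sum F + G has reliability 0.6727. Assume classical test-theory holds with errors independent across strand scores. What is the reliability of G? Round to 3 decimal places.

Var(F+G) = 2 + 2·0.10 = 2.200.
True-score variance = ρ_F + ρ_G + 2·0.10, so 0.6727 = (0.68 + ρ_G + 0.20) / 2.200.
ρ_G = 0.6727·2.200 − 0.68 − 0.20 = 0.600.

0.600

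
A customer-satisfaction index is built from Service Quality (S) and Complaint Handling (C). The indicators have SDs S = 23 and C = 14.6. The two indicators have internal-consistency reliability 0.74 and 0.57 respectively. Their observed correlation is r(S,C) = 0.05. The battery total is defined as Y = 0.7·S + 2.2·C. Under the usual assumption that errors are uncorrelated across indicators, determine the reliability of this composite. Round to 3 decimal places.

Var(Y) = 0.7²·23² + 2.2²·14.6² + 2·[1.54·23·14.6·0.05] = 1290.9 + 51.7132 = 1342.62.
With uncorrelated errors the cross-covariances are all true-score covariance, so they carry over unchanged; only the diagonal terms shrink to ρᵢσᵢ².
True-score variance = [0.7²·23²·0.74 + 2.2²·14.6²·0.57] + 51.7132 = 779.881 + 51.7132 = 831.594.
Reliability = 831.594 / 1342.62 = 0.619.

0.619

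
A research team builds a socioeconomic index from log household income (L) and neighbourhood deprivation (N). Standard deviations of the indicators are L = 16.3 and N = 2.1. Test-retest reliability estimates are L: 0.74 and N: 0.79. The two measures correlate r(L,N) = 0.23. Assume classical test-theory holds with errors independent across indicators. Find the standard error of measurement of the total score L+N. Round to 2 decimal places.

Var(total) = 270.1 + 15.7458 = 285.846.
True-score variance = 200.095 + 15.7458 = 215.84, so reliability = 0.7551.
Error variance = 285.846 − 215.84 = 70.0055; SEM = √70.0055 = 8.37.

8.37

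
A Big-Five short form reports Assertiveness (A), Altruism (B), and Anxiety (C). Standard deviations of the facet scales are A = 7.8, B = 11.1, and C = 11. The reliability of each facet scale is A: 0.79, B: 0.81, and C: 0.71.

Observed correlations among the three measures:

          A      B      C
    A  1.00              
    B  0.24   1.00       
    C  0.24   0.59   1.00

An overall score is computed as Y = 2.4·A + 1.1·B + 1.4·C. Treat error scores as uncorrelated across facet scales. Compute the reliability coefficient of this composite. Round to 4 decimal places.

Var(Y) = 2.4²·7.8² + 1.1²·11.1² + 1.4²·11² + 2·[2.64·7.8·11.1·0.24 + 3.36·7.8·11·0.24 + 1.54·11.1·11·0.59] = 736.682 + 469.973 = 1206.66.
Under uncorrelated errors the observed covariances equal the true-score covariances, so only the own-variance terms attenuate.
True-score variance = [2.4²·7.8²·0.79 + 1.1²·11.1²·0.81 + 1.4²·11²·0.71] + 469.973 = 565.988 + 469.973 = 1035.96.
Reliability = 1035.96 / 1206.66 = 0.8585.

0.8585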